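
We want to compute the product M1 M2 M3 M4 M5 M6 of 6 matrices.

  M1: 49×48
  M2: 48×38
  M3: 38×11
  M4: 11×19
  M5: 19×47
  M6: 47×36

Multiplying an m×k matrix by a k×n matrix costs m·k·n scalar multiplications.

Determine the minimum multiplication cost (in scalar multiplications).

93775

Adjacent pairs: M1M2 = 49·48·38 = 89376; M2M3 = 48·38·11 = 20064; M3M4 = 38·11·19 = 7942; M4M5 = 11·19·47 = 9823; M5M6 = 19·47·36 = 32148.
Length 3: M1..M3: k=1: 0+20064+49·48·11=45936; k=2: 89376+0+49·38·11=109858 → min 45936 | M2..M4: k=2: 0+7942+48·38·19=42598; k=3: 20064+0+48·11·19=30096 → min 30096 | M3..M5: k=3: 0+9823+38·11·47=29469; k=4: 7942+0+38·19·47=41876 → min 29469 | M4..M6: k=4: 0+32148+11·19·36=39672; k=5: 9823+0+11·47·36=28435 → min 28435.
Length 4: M1..M4: k=1: 0+30096+49·48·19=74784; k=2: 89376+7942+49·38·19=132696; k=3: 45936+0+49·11·19=56177 → min 56177 | M2..M5: k=2: 0+29469+48·38·47=115197; k=3: 20064+9823+48·11·47=54703; k=4: 30096+0+48·19·47=72960 → min 54703 | M3..M6: k=3: 0+28435+38·11·36=43483; k=4: 7942+32148+38·19·36=66082; k=5: 29469+0+38·47·36=93765 → min 43483.
Length 5: M1..M5: k=1: 0+54703+49·48·47=165247; k=2: 89376+29469+49·38·47=206359; k=3: 45936+9823+49·11·47=81092; k=4: 56177+0+49·19·47=99934 → min 81092 | M2..M6: k=2: 0+43483+48·38·36=109147; k=3: 20064+28435+48·11·36=67507; k=4: 30096+32148+48·19·36=95076; k=5: 54703+0+48·47·36=135919 → min 67507.
Length 6: M1..M6: k=1: 0+67507+49·48·36=152179; k=2: 89376+43483+49·38·36=199891; k=3: 45936+28435+49·11·36=93775; k=4: 56177+32148+49·19·36=121841; k=5: 81092+0+49·47·36=164000 → min 93775.
Optimal order: ((M1 (M2 M3)) ((M4 M5) M6)) with cost 93775.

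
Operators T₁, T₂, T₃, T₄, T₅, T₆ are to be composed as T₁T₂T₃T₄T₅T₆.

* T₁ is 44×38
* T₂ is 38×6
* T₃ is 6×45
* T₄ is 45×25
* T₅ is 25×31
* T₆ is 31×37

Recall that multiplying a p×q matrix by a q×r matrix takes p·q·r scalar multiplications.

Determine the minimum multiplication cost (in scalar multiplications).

38082

Adjacent pairs: T₁T₂ = 44·38·6 = 10032; T₂T₃ = 38·6·45 = 10260; T₃T₄ = 6·45·25 = 6750; T₄T₅ = 45·25·31 = 34875; T₅T₆ = 25·31·37 = 28675.
Length 3: T₁..T₃: k=1: 0+10260+44·38·45=85500; k=2: 10032+0+44·6·45=21912 → min 21912 | T₂..T₄: k=2: 0+6750+38·6·25=12450; k=3: 10260+0+38·45·25=53010 → min 12450 | T₃..T₅: k=3: 0+34875+6·45·31=43245; k=4: 6750+0+6·25·31=11400 → min 11400 | T₄..T₆: k=4: 0+28675+45·25·37=70300; k=5: 34875+0+45·31·37=86490 → min 70300.
Length 4: T₁..T₄: k=1: 0+12450+44·38·25=54250; k=2: 10032+6750+44·6·25=23382; k=3: 21912+0+44·45·25=71412 → min 23382 | T₂..T₅: k=2: 0+11400+38·6·31=18468; k=3: 10260+34875+38·45·31=98145; k=4: 12450+0+38·25·31=41900 → min 18468 | T₃..T₆: k=3: 0+70300+6·45·37=80290; k=4: 6750+28675+6·25·37=40975; k=5: 11400+0+6·31·37=18282 → min 18282.
Length 5: T₁..T₅: k=1: 0+18468+44·38·31=70300; k=2: 10032+11400+44·6·31=29616; k=3: 21912+34875+44·45·31=118167; k=4: 23382+0+44·25·31=57482 → min 29616 | T₂..T₆: k=2: 0+18282+38·6·37=26718; k=3: 10260+70300+38·45·37=143830; k=4: 12450+28675+38·25·37=76275; k=5: 18468+0+38·31·37=62054 → min 26718.
Length 6: T₁..T₆: k=1: 0+26718+44·38·37=88582; k=2: 10032+18282+44·6·37=38082; k=3: 21912+70300+44·45·37=165472; k=4: 23382+28675+44·25·37=92757; k=5: 29616+0+44·31·37=80084 → min 38082.
Optimal order: ((T₁T₂)(((T₃T₄)T₅)T₆)) with cost 38082.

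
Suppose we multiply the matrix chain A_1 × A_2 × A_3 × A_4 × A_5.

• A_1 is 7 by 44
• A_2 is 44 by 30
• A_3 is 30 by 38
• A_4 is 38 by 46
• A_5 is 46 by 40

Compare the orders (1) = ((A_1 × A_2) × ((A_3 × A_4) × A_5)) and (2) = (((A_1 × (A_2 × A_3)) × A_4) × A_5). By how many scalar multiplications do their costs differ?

Order (1) = ((A_1 × A_2) × ((A_3 × A_4) × A_5)): (A_1 × A_2): 7×44 by 44×30 → 7×30, cost 7·44·30 = 9240; (A_3 × A_4): 30×38 by 38×46 → 30×46, cost 30·38·46 = 52440; ((A_3 × A_4) × A_5): 30×46 by 46×40 → 30×40, cost 30·46·40 = 55200; cumulative 107640; ((A_1 × A_2) × ((A_3 × A_4) × A_5)): 7×30 by 30×40 → 7×40, cost 7·30·40 = 8400; cumulative 125280. Total 125280.
Order (2) = (((A_1 × (A_2 × A_3)) × A_4) × A_5): (A_2 × A_3): 44×30 by 30×38 → 44×38, cost 44·30·38 = 50160; (A_1 × (A_2 × A_3)): 7×44 by 44×38 → 7×38, cost 7·44·38 = 11704; cumulative 61864; ((A_1 × (A_2 × A_3)) × A_4): 7×38 by 38×46 → 7×46, cost 7·38·46 = 12236; cumulative 74100; (((A_1 × (A_2 × A_3)) × A_4) × A_5): 7×46 by 46×40 → 7×40, cost 7·46·40 = 12880; cumulative 86980. Total 86980.
Difference: |125280 − 86980| = 38300.

38300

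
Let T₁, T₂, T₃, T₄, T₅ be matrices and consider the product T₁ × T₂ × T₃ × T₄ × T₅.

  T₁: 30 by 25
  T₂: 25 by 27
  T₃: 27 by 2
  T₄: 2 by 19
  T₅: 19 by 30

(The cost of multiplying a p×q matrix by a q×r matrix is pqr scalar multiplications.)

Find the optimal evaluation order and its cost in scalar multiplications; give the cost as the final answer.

5790

Adjacent pairs: T₁T₂ = 30·25·27 = 20250; T₂T₃ = 25·27·2 = 1350; T₃T₄ = 27·2·19 = 1026; T₄T₅ = 2·19·30 = 1140.
Length 3: T₁..T₃: k=1: 0+1350+30·25·2=2850; k=2: 20250+0+30·27·2=21870 → min 2850 | T₂..T₄: k=2: 0+1026+25·27·19=13851; k=3: 1350+0+25·2·19=2300 → min 2300 | T₃..T₅: k=3: 0+1140+27·2·30=2760; k=4: 1026+0+27·19·30=16416 → min 2760.
Length 4: T₁..T₄: k=1: 0+2300+30·25·19=16550; k=2: 20250+1026+30·27·19=36666; k=3: 2850+0+30·2·19=3990 → min 3990 | T₂..T₅: k=2: 0+2760+25·27·30=23010; k=3: 1350+1140+25·2·30=3990; k=4: 2300+0+25·19·30=16550 → min 3990.
Length 5: T₁..T₅: k=1: 0+3990+30·25·30=26490; k=2: 20250+2760+30·27·30=47310; k=3: 2850+1140+30·2·30=5790; k=4: 3990+0+30·19·30=21090 → min 5790.
Optimal parenthesization: ((T₁ × (T₂ × T₃)) × (T₄ × T₅)) with cost 5790.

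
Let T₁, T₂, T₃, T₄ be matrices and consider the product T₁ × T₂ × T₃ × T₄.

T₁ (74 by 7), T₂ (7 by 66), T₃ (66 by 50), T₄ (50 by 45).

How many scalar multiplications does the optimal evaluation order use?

62160

Adjacent pairs: T₁T₂ = 74·7·66 = 34188; T₂T₃ = 7·66·50 = 23100; T₃T₄ = 66·50·45 = 148500.
Length 3: T₁..T₃: k=1: 0+23100+74·7·50=49000; k=2: 34188+0+74·66·50=278388 → min 49000 | T₂..T₄: k=2: 0+148500+7·66·45=169290; k=3: 23100+0+7·50·45=38850 → min 38850.
Length 4: T₁..T₄: k=1: 0+38850+74·7·45=62160; k=2: 34188+148500+74·66·45=402468; k=3: 49000+0+74·50·45=215500 → min 62160.
Optimal order: (T₁ × ((T₂ × T₃) × T₄)) with cost 62160.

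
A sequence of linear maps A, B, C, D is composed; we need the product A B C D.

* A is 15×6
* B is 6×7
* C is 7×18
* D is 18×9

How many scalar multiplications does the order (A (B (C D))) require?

(C D): 7×18 by 18×9 → 7×9, cost 7·18·9 = 1134
(B (C D)): 6×7 by 7×9 → 6×9, cost 6·7·9 = 378; cumulative 1512
(A (B (C D))): 15×6 by 6×9 → 15×9, cost 15·6·9 = 810; cumulative 2322
Total: 2322 scalar multiplications.

2322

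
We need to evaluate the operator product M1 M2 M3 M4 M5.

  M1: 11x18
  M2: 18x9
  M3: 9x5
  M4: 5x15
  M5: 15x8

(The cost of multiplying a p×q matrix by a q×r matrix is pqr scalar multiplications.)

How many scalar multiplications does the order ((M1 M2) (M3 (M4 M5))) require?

(M1 M2): 11×18 by 18×9 → 11×9, cost 11·18·9 = 1782
(M4 M5): 5×15 by 15×8 → 5×8, cost 5·15·8 = 600
(M3 (M4 M5)): 9×5 by 5×8 → 9×8, cost 9·5·8 = 360; cumulative 960
((M1 M2) (M3 (M4 M5))): 11×9 by 9×8 → 11×8, cost 11·9·8 = 792; cumulative 3534
Total: 3534 scalar multiplications.

3534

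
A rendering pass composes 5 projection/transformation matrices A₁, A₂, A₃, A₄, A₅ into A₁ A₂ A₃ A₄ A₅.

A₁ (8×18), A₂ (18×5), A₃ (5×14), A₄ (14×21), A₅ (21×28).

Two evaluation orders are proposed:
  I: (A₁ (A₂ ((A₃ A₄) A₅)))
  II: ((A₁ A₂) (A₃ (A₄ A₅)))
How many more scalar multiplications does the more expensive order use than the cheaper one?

Order I = (A₁ (A₂ ((A₃ A₄) A₅))): (A₃ A₄): 5×14 by 14×21 → 5×21, cost 5·14·21 = 1470; ((A₃ A₄) A₅): 5×21 by 21×28 → 5×28, cost 5·21·28 = 2940; cumulative 4410; (A₂ ((A₃ A₄) A₅)): 18×5 by 5×28 → 18×28, cost 18·5·28 = 2520; cumulative 6930; (A₁ (A₂ ((A₃ A₄) A₅))): 8×18 by 18×28 → 8×28, cost 8·18·28 = 4032; cumulative 10962. Total 10962.
Order II = ((A₁ A₂) (A₃ (A₄ A₅))): (A₁ A₂): 8×18 by 18×5 → 8×5, cost 8·18·5 = 720; (A₄ A₅): 14×21 by 21×28 → 14×28, cost 14·21·28 = 8232; (A₃ (A₄ A₅)): 5×14 by 14×28 → 5×28, cost 5·14·28 = 1960; cumulative 10192; ((A₁ A₂) (A₃ (A₄ A₅))): 8×5 by 5×28 → 8×28, cost 8·5·28 = 1120; cumulative 12032. Total 12032.
Difference: |10962 − 12032| = 1070.

1070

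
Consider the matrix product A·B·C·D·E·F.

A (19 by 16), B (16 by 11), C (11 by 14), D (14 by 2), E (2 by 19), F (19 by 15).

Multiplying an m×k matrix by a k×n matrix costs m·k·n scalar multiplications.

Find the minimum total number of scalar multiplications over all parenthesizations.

2408

Adjacent pairs: AB = 19·16·11 = 3344; BC = 16·11·14 = 2464; CD = 11·14·2 = 308; DE = 14·2·19 = 532; EF = 2·19·15 = 570.
Length 3: A..C: k=1: 0+2464+19·16·14=6720; k=2: 3344+0+19·11·14=6270 → min 6270 | B..D: k=2: 0+308+16·11·2=660; k=3: 2464+0+16·14·2=2912 → min 660 | C..E: k=3: 0+532+11·14·19=3458; k=4: 308+0+11·2·19=726 → min 726 | D..F: k=4: 0+570+14·2·15=990; k=5: 532+0+14·19·15=4522 → min 990.
Length 4: A..D: k=1: 0+660+19·16·2=1268; k=2: 3344+308+19·11·2=4070; k=3: 6270+0+19·14·2=6802 → min 1268 | B..E: k=2: 0+726+16·11·19=4070; k=3: 2464+532+16·14·19=7252; k=4: 660+0+16·2·19=1268 → min 1268 | C..F: k=3: 0+990+11·14·15=3300; k=4: 308+570+11·2·15=1208; k=5: 726+0+11·19·15=3861 → min 1208.
Length 5: A..E: k=1: 0+1268+19·16·19=7044; k=2: 3344+726+19·11·19=8041; k=3: 6270+532+19·14·19=11856; k=4: 1268+0+19·2·19=1990 → min 1990 | B..F: k=2: 0+1208+16·11·15=3848; k=3: 2464+990+16·14·15=6814; k=4: 660+570+16·2·15=1710; k=5: 1268+0+16·19·15=5828 → min 1710.
Length 6: A..F: k=1: 0+1710+19·16·15=6270; k=2: 3344+1208+19·11·15=7687; k=3: 6270+990+19·14·15=11250; k=4: 1268+570+19·2·15=2408; k=5: 1990+0+19·19·15=7405 → min 2408.
Optimal order: ((A·(B·(C·D)))·(E·F)) with cost 2408.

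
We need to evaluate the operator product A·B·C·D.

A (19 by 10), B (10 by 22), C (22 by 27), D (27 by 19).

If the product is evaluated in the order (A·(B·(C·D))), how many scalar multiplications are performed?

(C·D): 22×27 by 27×19 → 22×19, cost 22·27·19 = 11286
(B·(C·D)): 10×22 by 22×19 → 10×19, cost 10·22·19 = 4180; cumulative 15466
(A·(B·(C·D))): 19×10 by 10×19 → 19×19, cost 19·10·19 = 3610; cumulative 19076
Total: 19076 scalar multiplications.

19076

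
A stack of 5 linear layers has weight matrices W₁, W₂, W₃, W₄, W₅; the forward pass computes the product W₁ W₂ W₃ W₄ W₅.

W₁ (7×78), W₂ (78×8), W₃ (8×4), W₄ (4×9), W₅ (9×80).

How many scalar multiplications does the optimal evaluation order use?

Adjacent pairs: W₁W₂ = 7·78·8 = 4368; W₂W₃ = 78·8·4 = 2496; W₃W₄ = 8·4·9 = 288; W₄W₅ = 4·9·80 = 2880.
Length 3: W₁..W₃: k=1: 0+2496+7·78·4=4680; k=2: 4368+0+7·8·4=4592 → min 4592 | W₂..W₄: k=2: 0+288+78·8·9=5904; k=3: 2496+0+78·4·9=5304 → min 5304 | W₃..W₅: k=3: 0+2880+8·4·80=5440; k=4: 288+0+8·9·80=6048 → min 5440.
Length 4: W₁..W₄: k=1: 0+5304+7·78·9=10218; k=2: 4368+288+7·8·9=5160; k=3: 4592+0+7·4·9=4844 → min 4844 | W₂..W₅: k=2: 0+5440+78·8·80=55360; k=3: 2496+2880+78·4·80=30336; k=4: 5304+0+78·9·80=61464 → min 30336.
Length 5: W₁..W₅: k=1: 0+30336+7·78·80=74016; k=2: 4368+5440+7·8·80=14288; k=3: 4592+2880+7·4·80=9712; k=4: 4844+0+7·9·80=9884 → min 9712.
Optimal order: (((W₁ W₂) W₃) (W₄ W₅)) with cost 9712.

9712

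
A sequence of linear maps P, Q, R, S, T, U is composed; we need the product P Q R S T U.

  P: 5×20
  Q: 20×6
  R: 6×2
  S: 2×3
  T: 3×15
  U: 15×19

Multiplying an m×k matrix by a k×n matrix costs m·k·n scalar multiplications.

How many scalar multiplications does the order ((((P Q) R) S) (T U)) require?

(P Q): 5×20 by 20×6 → 5×6, cost 5·20·6 = 600
((P Q) R): 5×6 by 6×2 → 5×2, cost 5·6·2 = 60; cumulative 660
(((P Q) R) S): 5×2 by 2×3 → 5×3, cost 5·2·3 = 30; cumulative 690
(T U): 3×15 by 15×19 → 3×19, cost 3·15·19 = 855
((((P Q) R) S) (T U)): 5×3 by 3×19 → 5×19, cost 5·3·19 = 285; cumulative 1830
Total: 1830 scalar multiplications.

1830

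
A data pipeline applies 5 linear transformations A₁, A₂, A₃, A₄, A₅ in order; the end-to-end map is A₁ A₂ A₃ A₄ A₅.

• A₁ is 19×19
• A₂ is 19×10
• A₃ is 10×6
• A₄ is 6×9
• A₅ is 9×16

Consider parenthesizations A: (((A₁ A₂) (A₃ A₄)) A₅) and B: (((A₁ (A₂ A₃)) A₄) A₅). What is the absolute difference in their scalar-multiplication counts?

1528

Order A = (((A₁ A₂) (A₃ A₄)) A₅): (A₁ A₂): 19×19 by 19×10 → 19×10, cost 19·19·10 = 3610; (A₃ A₄): 10×6 by 6×9 → 10×9, cost 10·6·9 = 540; ((A₁ A₂) (A₃ A₄)): 19×10 by 10×9 → 19×9, cost 19·10·9 = 1710; cumulative 5860; (((A₁ A₂) (A₃ A₄)) A₅): 19×9 by 9×16 → 19×16, cost 19·9·16 = 2736; cumulative 8596. Total 8596.
Order B = (((A₁ (A₂ A₃)) A₄) A₅): (A₂ A₃): 19×10 by 10×6 → 19×6, cost 19·10·6 = 1140; (A₁ (A₂ A₃)): 19×19 by 19×6 → 19×6, cost 19·19·6 = 2166; cumulative 3306; ((A₁ (A₂ A₃)) A₄): 19×6 by 6×9 → 19×9, cost 19·6·9 = 1026; cumulative 4332; (((A₁ (A₂ A₃)) A₄) A₅): 19×9 by 9×16 → 19×16, cost 19·9·16 = 2736; cumulative 7068. Total 7068.
Difference: |8596 − 7068| = 1528.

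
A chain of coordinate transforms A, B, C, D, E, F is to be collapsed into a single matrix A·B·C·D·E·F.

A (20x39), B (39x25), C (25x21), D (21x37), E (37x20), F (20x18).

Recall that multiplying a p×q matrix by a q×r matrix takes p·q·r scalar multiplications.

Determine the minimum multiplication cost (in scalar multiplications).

60660

Adjacent pairs: AB = 20·39·25 = 19500; BC = 39·25·21 = 20475; CD = 25·21·37 = 19425; DE = 21·37·20 = 15540; EF = 37·20·18 = 13320.
Length 3: A..C: k=1: 0+20475+20·39·21=36855; k=2: 19500+0+20·25·21=30000 → min 30000 | B..D: k=2: 0+19425+39·25·37=55500; k=3: 20475+0+39·21·37=50778 → min 50778 | C..E: k=3: 0+15540+25·21·20=26040; k=4: 19425+0+25·37·20=37925 → min 26040 | D..F: k=4: 0+13320+21·37·18=27306; k=5: 15540+0+21·20·18=23100 → min 23100.
Length 4: A..D: k=1: 0+50778+20·39·37=79638; k=2: 19500+19425+20·25·37=57425; k=3: 30000+0+20·21·37=45540 → min 45540 | B..E: k=2: 0+26040+39·25·20=45540; k=3: 20475+15540+39·21·20=52395; k=4: 50778+0+39·37·20=79638 → min 45540 | C..F: k=3: 0+23100+25·21·18=32550; k=4: 19425+13320+25·37·18=49395; k=5: 26040+0+25·20·18=35040 → min 32550.
Length 5: A..E: k=1: 0+45540+20·39·20=61140; k=2: 19500+26040+20·25·20=55540; k=3: 30000+15540+20·21·20=53940; k=4: 45540+0+20·37·20=60340 → min 53940 | B..F: k=2: 0+32550+39·25·18=50100; k=3: 20475+23100+39·21·18=58317; k=4: 50778+13320+39·37·18=90072; k=5: 45540+0+39·20·18=59580 → min 50100.
Length 6: A..F: k=1: 0+50100+20·39·18=64140; k=2: 19500+32550+20·25·18=61050; k=3: 30000+23100+20·21·18=60660; k=4: 45540+13320+20·37·18=72180; k=5: 53940+0+20·20·18=61140 → min 60660.
Optimal order: (((A·B)·C)·((D·E)·F)) with cost 60660.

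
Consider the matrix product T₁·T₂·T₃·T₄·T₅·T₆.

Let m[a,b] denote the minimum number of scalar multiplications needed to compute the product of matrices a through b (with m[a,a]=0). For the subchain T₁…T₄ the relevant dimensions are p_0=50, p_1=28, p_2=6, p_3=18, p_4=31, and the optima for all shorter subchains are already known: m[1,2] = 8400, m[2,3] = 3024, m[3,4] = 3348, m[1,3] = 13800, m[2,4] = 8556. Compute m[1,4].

m[1,4] = min over k∈[1,3] of m[1,k]+m[k+1,4]+p_{0}·p_k·p_{4}.
k=1: 0 + 8556 + 50·28·31 = 51956; k=2: 8400 + 3348 + 50·6·31 = 21048; k=3: 13800 + 0 + 50·18·31 = 41700.
Minimum: 21048 at k=2.

21048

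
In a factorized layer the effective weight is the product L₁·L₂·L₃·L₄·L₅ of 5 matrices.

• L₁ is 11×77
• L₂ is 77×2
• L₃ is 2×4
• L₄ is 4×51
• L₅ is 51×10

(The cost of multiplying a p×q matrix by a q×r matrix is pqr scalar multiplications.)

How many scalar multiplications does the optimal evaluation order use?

3342

Adjacent pairs: L₁L₂ = 11·77·2 = 1694; L₂L₃ = 77·2·4 = 616; L₃L₄ = 2·4·51 = 408; L₄L₅ = 4·51·10 = 2040.
Length 3: L₁..L₃: k=1: 0+616+11·77·4=4004; k=2: 1694+0+11·2·4=1782 → min 1782 | L₂..L₄: k=2: 0+408+77·2·51=8262; k=3: 616+0+77·4·51=16324 → min 8262 | L₃..L₅: k=3: 0+2040+2·4·10=2120; k=4: 408+0+2·51·10=1428 → min 1428.
Length 4: L₁..L₄: k=1: 0+8262+11·77·51=51459; k=2: 1694+408+11·2·51=3224; k=3: 1782+0+11·4·51=4026 → min 3224 | L₂..L₅: k=2: 0+1428+77·2·10=2968; k=3: 616+2040+77·4·10=5736; k=4: 8262+0+77·51·10=47532 → min 2968.
Length 5: L₁..L₅: k=1: 0+2968+11·77·10=11438; k=2: 1694+1428+11·2·10=3342; k=3: 1782+2040+11·4·10=4262; k=4: 3224+0+11·51·10=8834 → min 3342.
Optimal order: ((L₁·L₂)·((L₃·L₄)·L₅)) with cost 3342.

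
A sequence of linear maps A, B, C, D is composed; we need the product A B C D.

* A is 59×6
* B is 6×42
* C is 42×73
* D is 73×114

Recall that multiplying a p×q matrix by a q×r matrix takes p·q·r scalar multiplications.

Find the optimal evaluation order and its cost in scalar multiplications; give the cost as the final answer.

108684

Adjacent pairs: AB = 59·6·42 = 14868; BC = 6·42·73 = 18396; CD = 42·73·114 = 349524.
Length 3: A..C: k=1: 0+18396+59·6·73=44238; k=2: 14868+0+59·42·73=195762 → min 44238 | B..D: k=2: 0+349524+6·42·114=378252; k=3: 18396+0+6·73·114=68328 → min 68328.
Length 4: A..D: k=1: 0+68328+59·6·114=108684; k=2: 14868+349524+59·42·114=646884; k=3: 44238+0+59·73·114=535236 → min 108684.
Optimal parenthesization: (A ((B C) D)) with cost 108684.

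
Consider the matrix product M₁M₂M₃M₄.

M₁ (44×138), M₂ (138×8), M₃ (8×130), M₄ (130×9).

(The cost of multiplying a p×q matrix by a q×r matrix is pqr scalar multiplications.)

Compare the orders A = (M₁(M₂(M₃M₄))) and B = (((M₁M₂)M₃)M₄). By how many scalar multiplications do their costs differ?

Order A = (M₁(M₂(M₃M₄))): (M₃M₄): 8×130 by 130×9 → 8×9, cost 8·130·9 = 9360; (M₂(M₃M₄)): 138×8 by 8×9 → 138×9, cost 138·8·9 = 9936; cumulative 19296; (M₁(M₂(M₃M₄))): 44×138 by 138×9 → 44×9, cost 44·138·9 = 54648; cumulative 73944. Total 73944.
Order B = (((M₁M₂)M₃)M₄): (M₁M₂): 44×138 by 138×8 → 44×8, cost 44·138·8 = 48576; ((M₁M₂)M₃): 44×8 by 8×130 → 44×130, cost 44·8·130 = 45760; cumulative 94336; (((M₁M₂)M₃)M₄): 44×130 by 130×9 → 44×9, cost 44·130·9 = 51480; cumulative 145816. Total 145816.
Difference: |73944 − 145816| = 71872.

71872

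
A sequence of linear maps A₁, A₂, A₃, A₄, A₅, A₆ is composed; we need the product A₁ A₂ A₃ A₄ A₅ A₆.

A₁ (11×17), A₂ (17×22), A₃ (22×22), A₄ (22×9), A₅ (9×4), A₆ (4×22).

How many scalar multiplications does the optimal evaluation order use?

5940

Adjacent pairs: A₁A₂ = 11·17·22 = 4114; A₂A₃ = 17·22·22 = 8228; A₃A₄ = 22·22·9 = 4356; A₄A₅ = 22·9·4 = 792; A₅A₆ = 9·4·22 = 792.
Length 3: A₁..A₃: k=1: 0+8228+11·17·22=12342; k=2: 4114+0+11·22·22=9438 → min 9438 | A₂..A₄: k=2: 0+4356+17·22·9=7722; k=3: 8228+0+17·22·9=11594 → min 7722 | A₃..A₅: k=3: 0+792+22·22·4=2728; k=4: 4356+0+22·9·4=5148 → min 2728 | A₄..A₆: k=4: 0+792+22·9·22=5148; k=5: 792+0+22·4·22=2728 → min 2728.
Length 4: A₁..A₄: k=1: 0+7722+11·17·9=9405; k=2: 4114+4356+11·22·9=10648; k=3: 9438+0+11·22·9=11616 → min 9405 | A₂..A₅: k=2: 0+2728+17·22·4=4224; k=3: 8228+792+17·22·4=10516; k=4: 7722+0+17·9·4=8334 → min 4224 | A₃..A₆: k=3: 0+2728+22·22·22=13376; k=4: 4356+792+22·9·22=9504; k=5: 2728+0+22·4·22=4664 → min 4664.
Length 5: A₁..A₅: k=1: 0+4224+11·17·4=4972; k=2: 4114+2728+11·22·4=7810; k=3: 9438+792+11·22·4=11198; k=4: 9405+0+11·9·4=9801 → min 4972 | A₂..A₆: k=2: 0+4664+17·22·22=12892; k=3: 8228+2728+17·22·22=19184; k=4: 7722+792+17·9·22=11880; k=5: 4224+0+17·4·22=5720 → min 5720.
Length 6: A₁..A₆: k=1: 0+5720+11·17·22=9834; k=2: 4114+4664+11·22·22=14102; k=3: 9438+2728+11·22·22=17490; k=4: 9405+792+11·9·22=12375; k=5: 4972+0+11·4·22=5940 → min 5940.
Optimal order: ((A₁ (A₂ (A₃ (A₄ A₅)))) A₆) with cost 5940.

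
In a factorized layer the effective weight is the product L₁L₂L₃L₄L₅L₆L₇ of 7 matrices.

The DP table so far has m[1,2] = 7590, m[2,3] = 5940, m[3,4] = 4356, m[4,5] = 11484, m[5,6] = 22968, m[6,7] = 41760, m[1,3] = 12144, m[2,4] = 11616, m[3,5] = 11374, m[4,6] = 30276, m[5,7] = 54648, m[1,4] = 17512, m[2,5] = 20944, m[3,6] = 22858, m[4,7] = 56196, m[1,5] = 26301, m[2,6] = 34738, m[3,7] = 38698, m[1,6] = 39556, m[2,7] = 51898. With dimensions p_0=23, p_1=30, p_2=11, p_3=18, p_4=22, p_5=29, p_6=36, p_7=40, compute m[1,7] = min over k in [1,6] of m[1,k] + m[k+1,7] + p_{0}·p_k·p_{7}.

56408

m[1,7] = min over k∈[1,6] of m[1,k]+m[k+1,7]+p_{0}·p_k·p_{7}.
k=1: 0 + 51898 + 23·30·40 = 79498; k=2: 7590 + 38698 + 23·11·40 = 56408; k=3: 12144 + 56196 + 23·18·40 = 84900; k=4: 17512 + 54648 + 23·22·40 = 92400; k=5: 26301 + 41760 + 23·29·40 = 94741; k=6: 39556 + 0 + 23·36·40 = 72676.
Minimum: 56408 at k=2.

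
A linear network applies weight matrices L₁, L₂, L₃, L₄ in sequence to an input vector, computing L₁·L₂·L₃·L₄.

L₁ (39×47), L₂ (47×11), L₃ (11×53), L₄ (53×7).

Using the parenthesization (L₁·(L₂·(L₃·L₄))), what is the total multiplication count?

20531

(L₃·L₄): 11×53 by 53×7 → 11×7, cost 11·53·7 = 4081
(L₂·(L₃·L₄)): 47×11 by 11×7 → 47×7, cost 47·11·7 = 3619; cumulative 7700
(L₁·(L₂·(L₃·L₄))): 39×47 by 47×7 → 39×7, cost 39·47·7 = 12831; cumulative 20531
Total: 20531 scalar multiplications.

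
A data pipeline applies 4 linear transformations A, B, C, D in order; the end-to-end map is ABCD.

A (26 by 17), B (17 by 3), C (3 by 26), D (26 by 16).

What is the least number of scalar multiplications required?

3822

Adjacent pairs: AB = 26·17·3 = 1326; BC = 17·3·26 = 1326; CD = 3·26·16 = 1248.
Length 3: A..C: k=1: 0+1326+26·17·26=12818; k=2: 1326+0+26·3·26=3354 → min 3354 | B..D: k=2: 0+1248+17·3·16=2064; k=3: 1326+0+17·26·16=8398 → min 2064.
Length 4: A..D: k=1: 0+2064+26·17·16=9136; k=2: 1326+1248+26·3·16=3822; k=3: 3354+0+26·26·16=14170 → min 3822.
Optimal order: ((AB)(CD)) with cost 3822.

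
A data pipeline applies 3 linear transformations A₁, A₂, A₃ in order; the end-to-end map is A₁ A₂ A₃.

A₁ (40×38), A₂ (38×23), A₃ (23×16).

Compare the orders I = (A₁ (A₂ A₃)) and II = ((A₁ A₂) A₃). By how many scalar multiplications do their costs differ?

11376

Order I = (A₁ (A₂ A₃)): (A₂ A₃): 38×23 by 23×16 → 38×16, cost 38·23·16 = 13984; (A₁ (A₂ A₃)): 40×38 by 38×16 → 40×16, cost 40·38·16 = 24320; cumulative 38304. Total 38304.
Order II = ((A₁ A₂) A₃): (A₁ A₂): 40×38 by 38×23 → 40×23, cost 40·38·23 = 34960; ((A₁ A₂) A₃): 40×23 by 23×16 → 40×16, cost 40·23·16 = 14720; cumulative 49680. Total 49680.
Difference: |38304 − 49680| = 11376.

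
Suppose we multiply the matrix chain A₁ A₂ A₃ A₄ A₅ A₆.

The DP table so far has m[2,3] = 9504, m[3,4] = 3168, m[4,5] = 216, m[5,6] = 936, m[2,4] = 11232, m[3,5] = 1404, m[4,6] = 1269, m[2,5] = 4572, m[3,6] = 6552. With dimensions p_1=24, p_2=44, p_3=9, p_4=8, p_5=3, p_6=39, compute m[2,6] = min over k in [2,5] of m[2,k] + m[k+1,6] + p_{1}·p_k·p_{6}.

7380

m[2,6] = min over k∈[2,5] of m[2,k]+m[k+1,6]+p_{1}·p_k·p_{6}.
k=2: 0 + 6552 + 24·44·39 = 47736; k=3: 9504 + 1269 + 24·9·39 = 19197; k=4: 11232 + 936 + 24·8·39 = 19656; k=5: 4572 + 0 + 24·3·39 = 7380.
Minimum: 7380 at k=5.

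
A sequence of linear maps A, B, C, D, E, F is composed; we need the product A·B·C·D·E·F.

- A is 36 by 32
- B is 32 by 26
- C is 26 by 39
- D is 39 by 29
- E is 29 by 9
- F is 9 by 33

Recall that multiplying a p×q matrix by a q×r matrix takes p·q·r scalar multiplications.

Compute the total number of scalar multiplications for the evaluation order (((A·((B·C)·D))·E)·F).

122136

(B·C): 32×26 by 26×39 → 32×39, cost 32·26·39 = 32448
((B·C)·D): 32×39 by 39×29 → 32×29, cost 32·39·29 = 36192; cumulative 68640
(A·((B·C)·D)): 36×32 by 32×29 → 36×29, cost 36·32·29 = 33408; cumulative 102048
((A·((B·C)·D))·E): 36×29 by 29×9 → 36×9, cost 36·29·9 = 9396; cumulative 111444
(((A·((B·C)·D))·E)·F): 36×9 by 9×33 → 36×33, cost 36·9·33 = 10692; cumulative 122136
Total: 122136 scalar multiplications.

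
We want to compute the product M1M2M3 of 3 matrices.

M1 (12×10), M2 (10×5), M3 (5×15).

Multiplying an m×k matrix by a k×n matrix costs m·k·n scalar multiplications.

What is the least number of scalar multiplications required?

1500

Order (M1(M2M3)): (M2M3): 10×5 by 5×15 → 10×15, cost 10·5·15 = 750; (M1(M2M3)): 12×10 by 10×15 → 12×15, cost 12·10·15 = 1800; cumulative 2550. Total 2550.
Order ((M1M2)M3): (M1M2): 12×10 by 10×5 → 12×5, cost 12·10·5 = 600; ((M1M2)M3): 12×5 by 5×15 → 12×15, cost 12·5·15 = 900; cumulative 1500. Total 1500.
Minimum: 1500.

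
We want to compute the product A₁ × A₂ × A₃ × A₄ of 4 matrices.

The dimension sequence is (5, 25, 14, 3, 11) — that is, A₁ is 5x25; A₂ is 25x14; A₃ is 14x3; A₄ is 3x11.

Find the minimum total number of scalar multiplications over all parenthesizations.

Adjacent pairs: A₁A₂ = 5·25·14 = 1750; A₂A₃ = 25·14·3 = 1050; A₃A₄ = 14·3·11 = 462.
Length 3: A₁..A₃: k=1: 0+1050+5·25·3=1425; k=2: 1750+0+5·14·3=1960 → min 1425 | A₂..A₄: k=2: 0+462+25·14·11=4312; k=3: 1050+0+25·3·11=1875 → min 1875.
Length 4: A₁..A₄: k=1: 0+1875+5·25·11=3250; k=2: 1750+462+5·14·11=2982; k=3: 1425+0+5·3·11=1590 → min 1590.
Optimal order: ((A₁ × (A₂ × A₃)) × A₄) with cost 1590.

1590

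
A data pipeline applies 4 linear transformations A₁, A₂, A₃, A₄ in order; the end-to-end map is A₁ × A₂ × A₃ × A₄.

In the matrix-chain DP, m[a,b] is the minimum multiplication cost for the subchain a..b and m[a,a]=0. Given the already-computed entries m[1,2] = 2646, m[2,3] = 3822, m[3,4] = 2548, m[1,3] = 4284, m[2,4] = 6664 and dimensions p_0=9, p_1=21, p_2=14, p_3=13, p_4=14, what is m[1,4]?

m[1,4] = min over k∈[1,3] of m[1,k]+m[k+1,4]+p_{0}·p_k·p_{4}.
k=1: 0 + 6664 + 9·21·14 = 9310; k=2: 2646 + 2548 + 9·14·14 = 6958; k=3: 4284 + 0 + 9·13·14 = 5922.
Minimum: 5922 at k=3.

5922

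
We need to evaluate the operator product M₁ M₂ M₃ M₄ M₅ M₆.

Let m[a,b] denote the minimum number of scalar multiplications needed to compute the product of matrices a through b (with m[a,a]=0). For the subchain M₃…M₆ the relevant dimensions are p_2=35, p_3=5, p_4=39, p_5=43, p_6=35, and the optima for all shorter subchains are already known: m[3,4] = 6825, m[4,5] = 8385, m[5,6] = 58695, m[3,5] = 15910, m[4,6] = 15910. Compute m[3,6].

m[3,6] = min over k∈[3,5] of m[3,k]+m[k+1,6]+p_{2}·p_k·p_{6}.
k=3: 0 + 15910 + 35·5·35 = 22035; k=4: 6825 + 58695 + 35·39·35 = 113295; k=5: 15910 + 0 + 35·43·35 = 68585.
Minimum: 22035 at k=3.

22035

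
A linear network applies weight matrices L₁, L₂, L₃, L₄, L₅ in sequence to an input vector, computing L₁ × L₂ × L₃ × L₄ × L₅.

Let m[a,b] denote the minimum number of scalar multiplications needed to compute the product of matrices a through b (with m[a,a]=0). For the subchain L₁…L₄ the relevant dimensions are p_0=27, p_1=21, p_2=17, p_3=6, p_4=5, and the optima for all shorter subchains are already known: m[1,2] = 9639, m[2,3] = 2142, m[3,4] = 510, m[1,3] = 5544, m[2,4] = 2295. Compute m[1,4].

m[1,4] = min over k∈[1,3] of m[1,k]+m[k+1,4]+p_{0}·p_k·p_{4}.
k=1: 0 + 2295 + 27·21·5 = 5130; k=2: 9639 + 510 + 27·17·5 = 12444; k=3: 5544 + 0 + 27·6·5 = 6354.
Minimum: 5130 at k=1.

5130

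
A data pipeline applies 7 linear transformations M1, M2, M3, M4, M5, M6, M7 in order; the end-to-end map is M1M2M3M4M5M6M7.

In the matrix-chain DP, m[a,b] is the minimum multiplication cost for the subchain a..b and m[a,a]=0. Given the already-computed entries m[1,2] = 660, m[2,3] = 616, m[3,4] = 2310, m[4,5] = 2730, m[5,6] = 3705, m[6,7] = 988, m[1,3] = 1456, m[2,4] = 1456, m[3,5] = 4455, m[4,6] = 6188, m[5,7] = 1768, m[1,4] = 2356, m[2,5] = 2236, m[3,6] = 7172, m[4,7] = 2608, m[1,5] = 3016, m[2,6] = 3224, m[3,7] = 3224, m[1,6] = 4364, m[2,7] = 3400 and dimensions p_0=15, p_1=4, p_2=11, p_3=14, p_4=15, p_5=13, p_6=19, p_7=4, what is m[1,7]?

3640

m[1,7] = min over k∈[1,6] of m[1,k]+m[k+1,7]+p_{0}·p_k·p_{7}.
k=1: 0 + 3400 + 15·4·4 = 3640; k=2: 660 + 3224 + 15·11·4 = 4544; k=3: 1456 + 2608 + 15·14·4 = 4904; k=4: 2356 + 1768 + 15·15·4 = 5024; k=5: 3016 + 988 + 15·13·4 = 4784; k=6: 4364 + 0 + 15·19·4 = 5504.
Minimum: 3640 at k=1.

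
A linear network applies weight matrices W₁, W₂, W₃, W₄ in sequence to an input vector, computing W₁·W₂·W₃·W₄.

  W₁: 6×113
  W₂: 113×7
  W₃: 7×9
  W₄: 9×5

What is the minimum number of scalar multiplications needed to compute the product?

Adjacent pairs: W₁W₂ = 6·113·7 = 4746; W₂W₃ = 113·7·9 = 7119; W₃W₄ = 7·9·5 = 315.
Length 3: W₁..W₃: k=1: 0+7119+6·113·9=13221; k=2: 4746+0+6·7·9=5124 → min 5124 | W₂..W₄: k=2: 0+315+113·7·5=4270; k=3: 7119+0+113·9·5=12204 → min 4270.
Length 4: W₁..W₄: k=1: 0+4270+6·113·5=7660; k=2: 4746+315+6·7·5=5271; k=3: 5124+0+6·9·5=5394 → min 5271.
Optimal order: ((W₁·W₂)·(W₃·W₄)) with cost 5271.

5271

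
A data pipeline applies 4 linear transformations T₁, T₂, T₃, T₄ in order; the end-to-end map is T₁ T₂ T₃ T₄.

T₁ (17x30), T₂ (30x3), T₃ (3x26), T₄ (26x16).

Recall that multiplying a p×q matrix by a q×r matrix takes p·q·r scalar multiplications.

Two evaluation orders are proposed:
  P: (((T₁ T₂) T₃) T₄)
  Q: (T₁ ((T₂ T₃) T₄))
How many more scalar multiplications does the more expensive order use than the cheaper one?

13052

Order P = (((T₁ T₂) T₃) T₄): (T₁ T₂): 17×30 by 30×3 → 17×3, cost 17·30·3 = 1530; ((T₁ T₂) T₃): 17×3 by 3×26 → 17×26, cost 17·3·26 = 1326; cumulative 2856; (((T₁ T₂) T₃) T₄): 17×26 by 26×16 → 17×16, cost 17·26·16 = 7072; cumulative 9928. Total 9928.
Order Q = (T₁ ((T₂ T₃) T₄)): (T₂ T₃): 30×3 by 3×26 → 30×26, cost 30·3·26 = 2340; ((T₂ T₃) T₄): 30×26 by 26×16 → 30×16, cost 30·26·16 = 12480; cumulative 14820; (T₁ ((T₂ T₃) T₄)): 17×30 by 30×16 → 17×16, cost 17·30·16 = 8160; cumulative 22980. Total 22980.
Difference: |9928 − 22980| = 13052.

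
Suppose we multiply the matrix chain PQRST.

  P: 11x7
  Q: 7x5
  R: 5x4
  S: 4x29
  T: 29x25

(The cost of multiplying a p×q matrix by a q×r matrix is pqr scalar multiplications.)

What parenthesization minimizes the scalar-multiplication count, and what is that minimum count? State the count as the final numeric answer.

Adjacent pairs: PQ = 11·7·5 = 385; QR = 7·5·4 = 140; RS = 5·4·29 = 580; ST = 4·29·25 = 2900.
Length 3: P..R: k=1: 0+140+11·7·4=448; k=2: 385+0+11·5·4=605 → min 448 | Q..S: k=2: 0+580+7·5·29=1595; k=3: 140+0+7·4·29=952 → min 952 | R..T: k=3: 0+2900+5·4·25=3400; k=4: 580+0+5·29·25=4205 → min 3400.
Length 4: P..S: k=1: 0+952+11·7·29=3185; k=2: 385+580+11·5·29=2560; k=3: 448+0+11·4·29=1724 → min 1724 | Q..T: k=2: 0+3400+7·5·25=4275; k=3: 140+2900+7·4·25=3740; k=4: 952+0+7·29·25=6027 → min 3740.
Length 5: P..T: k=1: 0+3740+11·7·25=5665; k=2: 385+3400+11·5·25=5160; k=3: 448+2900+11·4·25=4448; k=4: 1724+0+11·29·25=9699 → min 4448.
Optimal parenthesization: ((P(QR))(ST)) with cost 4448.

4448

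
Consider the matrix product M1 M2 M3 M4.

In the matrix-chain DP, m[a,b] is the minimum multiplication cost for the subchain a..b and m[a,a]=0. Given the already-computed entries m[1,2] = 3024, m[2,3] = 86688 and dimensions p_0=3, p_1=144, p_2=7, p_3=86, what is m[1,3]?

4830

m[1,3] = min over k∈[1,2] of m[1,k]+m[k+1,3]+p_{0}·p_k·p_{3}.
k=1: 0 + 86688 + 3·144·86 = 123840; k=2: 3024 + 0 + 3·7·86 = 4830.
Minimum: 4830 at k=2.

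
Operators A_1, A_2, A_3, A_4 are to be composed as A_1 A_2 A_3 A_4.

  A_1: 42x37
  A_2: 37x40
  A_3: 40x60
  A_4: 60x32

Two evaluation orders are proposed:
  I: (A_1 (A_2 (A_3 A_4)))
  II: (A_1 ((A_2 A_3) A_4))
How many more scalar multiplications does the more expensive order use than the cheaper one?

Order I = (A_1 (A_2 (A_3 A_4))): (A_3 A_4): 40×60 by 60×32 → 40×32, cost 40·60·32 = 76800; (A_2 (A_3 A_4)): 37×40 by 40×32 → 37×32, cost 37·40·32 = 47360; cumulative 124160; (A_1 (A_2 (A_3 A_4))): 42×37 by 37×32 → 42×32, cost 42·37·32 = 49728; cumulative 173888. Total 173888.
Order II = (A_1 ((A_2 A_3) A_4)): (A_2 A_3): 37×40 by 40×60 → 37×60, cost 37·40·60 = 88800; ((A_2 A_3) A_4): 37×60 by 60×32 → 37×32, cost 37·60·32 = 71040; cumulative 159840; (A_1 ((A_2 A_3) A_4)): 42×37 by 37×32 → 42×32, cost 42·37·32 = 49728; cumulative 209568. Total 209568.
Difference: |173888 − 209568| = 35680.

35680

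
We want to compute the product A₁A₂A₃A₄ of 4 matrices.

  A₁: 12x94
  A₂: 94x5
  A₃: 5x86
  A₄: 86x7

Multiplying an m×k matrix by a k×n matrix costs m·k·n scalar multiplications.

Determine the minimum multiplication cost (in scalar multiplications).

9070

Adjacent pairs: A₁A₂ = 12·94·5 = 5640; A₂A₃ = 94·5·86 = 40420; A₃A₄ = 5·86·7 = 3010.
Length 3: A₁..A₃: k=1: 0+40420+12·94·86=137428; k=2: 5640+0+12·5·86=10800 → min 10800 | A₂..A₄: k=2: 0+3010+94·5·7=6300; k=3: 40420+0+94·86·7=97008 → min 6300.
Length 4: A₁..A₄: k=1: 0+6300+12·94·7=14196; k=2: 5640+3010+12·5·7=9070; k=3: 10800+0+12·86·7=18024 → min 9070.
Optimal order: ((A₁A₂)(A₃A₄)) with cost 9070.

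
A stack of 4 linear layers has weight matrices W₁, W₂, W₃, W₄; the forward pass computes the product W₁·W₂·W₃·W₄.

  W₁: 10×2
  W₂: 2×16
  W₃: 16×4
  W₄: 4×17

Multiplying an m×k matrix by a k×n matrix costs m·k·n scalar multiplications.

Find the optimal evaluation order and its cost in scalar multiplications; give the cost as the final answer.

604

Adjacent pairs: W₁W₂ = 10·2·16 = 320; W₂W₃ = 2·16·4 = 128; W₃W₄ = 16·4·17 = 1088.
Length 3: W₁..W₃: k=1: 0+128+10·2·4=208; k=2: 320+0+10·16·4=960 → min 208 | W₂..W₄: k=2: 0+1088+2·16·17=1632; k=3: 128+0+2·4·17=264 → min 264.
Length 4: W₁..W₄: k=1: 0+264+10·2·17=604; k=2: 320+1088+10·16·17=4128; k=3: 208+0+10·4·17=888 → min 604.
Optimal parenthesization: (W₁·((W₂·W₃)·W₄)) with cost 604.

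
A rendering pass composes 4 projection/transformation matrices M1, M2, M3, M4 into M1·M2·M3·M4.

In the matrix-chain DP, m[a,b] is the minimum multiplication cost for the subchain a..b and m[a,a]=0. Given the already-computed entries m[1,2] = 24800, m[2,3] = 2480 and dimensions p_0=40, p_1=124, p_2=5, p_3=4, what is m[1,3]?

22320

m[1,3] = min over k∈[1,2] of m[1,k]+m[k+1,3]+p_{0}·p_k·p_{3}.
k=1: 0 + 2480 + 40·124·4 = 22320; k=2: 24800 + 0 + 40·5·4 = 25600.
Minimum: 22320 at k=1.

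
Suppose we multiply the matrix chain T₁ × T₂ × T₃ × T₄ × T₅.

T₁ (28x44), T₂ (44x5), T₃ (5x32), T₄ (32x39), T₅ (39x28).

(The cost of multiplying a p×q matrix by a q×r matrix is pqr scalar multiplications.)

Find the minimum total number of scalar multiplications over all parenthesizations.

Adjacent pairs: T₁T₂ = 28·44·5 = 6160; T₂T₃ = 44·5·32 = 7040; T₃T₄ = 5·32·39 = 6240; T₄T₅ = 32·39·28 = 34944.
Length 3: T₁..T₃: k=1: 0+7040+28·44·32=46464; k=2: 6160+0+28·5·32=10640 → min 10640 | T₂..T₄: k=2: 0+6240+44·5·39=14820; k=3: 7040+0+44·32·39=61952 → min 14820 | T₃..T₅: k=3: 0+34944+5·32·28=39424; k=4: 6240+0+5·39·28=11700 → min 11700.
Length 4: T₁..T₄: k=1: 0+14820+28·44·39=62868; k=2: 6160+6240+28·5·39=17860; k=3: 10640+0+28·32·39=45584 → min 17860 | T₂..T₅: k=2: 0+11700+44·5·28=17860; k=3: 7040+34944+44·32·28=81408; k=4: 14820+0+44·39·28=62868 → min 17860.
Length 5: T₁..T₅: k=1: 0+17860+28·44·28=52356; k=2: 6160+11700+28·5·28=21780; k=3: 10640+34944+28·32·28=70672; k=4: 17860+0+28·39·28=48436 → min 21780.
Optimal order: ((T₁ × T₂) × ((T₃ × T₄) × T₅)) with cost 21780.

21780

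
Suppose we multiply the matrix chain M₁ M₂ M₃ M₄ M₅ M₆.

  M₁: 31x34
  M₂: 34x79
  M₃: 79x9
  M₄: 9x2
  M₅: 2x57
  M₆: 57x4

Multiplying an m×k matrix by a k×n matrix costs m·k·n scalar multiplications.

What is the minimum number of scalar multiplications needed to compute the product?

Adjacent pairs: M₁M₂ = 31·34·79 = 83266; M₂M₃ = 34·79·9 = 24174; M₃M₄ = 79·9·2 = 1422; M₄M₅ = 9·2·57 = 1026; M₅M₆ = 2·57·4 = 456.
Length 3: M₁..M₃: k=1: 0+24174+31·34·9=33660; k=2: 83266+0+31·79·9=105307 → min 33660 | M₂..M₄: k=2: 0+1422+34·79·2=6794; k=3: 24174+0+34·9·2=24786 → min 6794 | M₃..M₅: k=3: 0+1026+79·9·57=41553; k=4: 1422+0+79·2·57=10428 → min 10428 | M₄..M₆: k=4: 0+456+9·2·4=528; k=5: 1026+0+9·57·4=3078 → min 528.
Length 4: M₁..M₄: k=1: 0+6794+31·34·2=8902; k=2: 83266+1422+31·79·2=89586; k=3: 33660+0+31·9·2=34218 → min 8902 | M₂..M₅: k=2: 0+10428+34·79·57=163530; k=3: 24174+1026+34·9·57=42642; k=4: 6794+0+34·2·57=10670 → min 10670 | M₃..M₆: k=3: 0+528+79·9·4=3372; k=4: 1422+456+79·2·4=2510; k=5: 10428+0+79·57·4=28440 → min 2510.
Length 5: M₁..M₅: k=1: 0+10670+31·34·57=70748; k=2: 83266+10428+31·79·57=233287; k=3: 33660+1026+31·9·57=50589; k=4: 8902+0+31·2·57=12436 → min 12436 | M₂..M₆: k=2: 0+2510+34·79·4=13254; k=3: 24174+528+34·9·4=25926; k=4: 6794+456+34·2·4=7522; k=5: 10670+0+34·57·4=18422 → min 7522.
Length 6: M₁..M₆: k=1: 0+7522+31·34·4=11738; k=2: 83266+2510+31·79·4=95572; k=3: 33660+528+31·9·4=35304; k=4: 8902+456+31·2·4=9606; k=5: 12436+0+31·57·4=19504 → min 9606.
Optimal order: ((M₁ (M₂ (M₃ M₄))) (M₅ M₆)) with cost 9606.

9606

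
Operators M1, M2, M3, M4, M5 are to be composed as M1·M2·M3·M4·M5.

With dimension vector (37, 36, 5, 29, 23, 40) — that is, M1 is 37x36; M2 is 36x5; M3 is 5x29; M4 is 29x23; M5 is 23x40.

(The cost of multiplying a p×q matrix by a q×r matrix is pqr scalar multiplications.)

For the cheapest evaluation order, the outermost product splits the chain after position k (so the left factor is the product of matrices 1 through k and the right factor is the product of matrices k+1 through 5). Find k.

Adjacent pairs: M1M2 = 37·36·5 = 6660; M2M3 = 36·5·29 = 5220; M3M4 = 5·29·23 = 3335; M4M5 = 29·23·40 = 26680.
Length 3: M1..M3: k=1: 0+5220+37·36·29=43848; k=2: 6660+0+37·5·29=12025 → min 12025 | M2..M4: k=2: 0+3335+36·5·23=7475; k=3: 5220+0+36·29·23=29232 → min 7475 | M3..M5: k=3: 0+26680+5·29·40=32480; k=4: 3335+0+5·23·40=7935 → min 7935.
Length 4: M1..M4: k=1: 0+7475+37·36·23=38111; k=2: 6660+3335+37·5·23=14250; k=3: 12025+0+37·29·23=36704 → min 14250 | M2..M5: k=2: 0+7935+36·5·40=15135; k=3: 5220+26680+36·29·40=73660; k=4: 7475+0+36·23·40=40595 → min 15135.
Top-level splits: k=1: (M1..M1)·(M2..M5) → 0+15135+37·36·40 = 68415; k=2: (M1..M2)·(M3..M5) → 6660+7935+37·5·40 = 21995; k=3: (M1..M3)·(M4..M5) → 12025+26680+37·29·40 = 81625; k=4: (M1..M4)·(M5..M5) → 14250+0+37·23·40 = 48290.
Best split is after M2, i.e. k = 2.

2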